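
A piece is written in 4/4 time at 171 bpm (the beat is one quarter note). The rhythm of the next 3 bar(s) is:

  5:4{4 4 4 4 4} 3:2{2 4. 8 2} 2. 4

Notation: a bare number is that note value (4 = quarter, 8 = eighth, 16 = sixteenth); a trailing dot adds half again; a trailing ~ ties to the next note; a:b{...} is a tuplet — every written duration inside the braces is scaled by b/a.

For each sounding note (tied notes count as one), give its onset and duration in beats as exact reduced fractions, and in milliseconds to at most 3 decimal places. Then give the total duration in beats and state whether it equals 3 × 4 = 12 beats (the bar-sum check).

1) 0.0ms=0b +280.702ms=4/5b
2) 280.702ms=4/5b +280.702ms=4/5b
3) 561.404ms=8/5b +280.702ms=4/5b
4) 842.105ms=12/5b +280.702ms=4/5b
5) 1122.807ms=16/5b +280.702ms=4/5b
6) 1403.509ms=4b +467.836ms=4/3b
7) 1871.345ms=16/3b +350.877ms=1b
8) 2222.222ms=19/3b +116.959ms=1/3b
9) 2339.181ms=20/3b +467.836ms=4/3b
10) 2807.018ms=8b +1052.632ms=3b
11) 3859.649ms=11b +350.877ms=1b
Σ=12b of 12 (171bpm 4/4) — PASS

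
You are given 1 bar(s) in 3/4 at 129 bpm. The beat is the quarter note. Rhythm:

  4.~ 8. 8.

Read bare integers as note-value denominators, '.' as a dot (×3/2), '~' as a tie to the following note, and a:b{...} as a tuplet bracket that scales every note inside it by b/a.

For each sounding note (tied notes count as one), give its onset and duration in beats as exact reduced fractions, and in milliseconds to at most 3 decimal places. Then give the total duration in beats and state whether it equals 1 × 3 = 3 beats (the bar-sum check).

1) 0.0ms=0b +1046.512ms=9/4b
2) 1046.512ms=9/4b +348.837ms=3/4b
Σ=3b of 3 (129bpm 3/4) — PASS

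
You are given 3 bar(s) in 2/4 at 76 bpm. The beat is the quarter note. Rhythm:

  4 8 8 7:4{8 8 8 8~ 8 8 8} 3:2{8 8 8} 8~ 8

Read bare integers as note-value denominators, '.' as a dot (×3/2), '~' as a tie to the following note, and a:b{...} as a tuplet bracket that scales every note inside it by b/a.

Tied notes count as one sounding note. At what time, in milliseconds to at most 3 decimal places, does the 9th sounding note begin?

note 9 onset = 26/7b = 2932.331ms

1. 0.0ms @ 0 + 789.474ms (1)
2. 789.474ms @ 1 + 394.737ms (1/2)
3. 1184.211ms @ 3/2 + 394.737ms (1/2)
4. 1578.947ms @ 2 + 225.564ms (2/7)
5. 1804.511ms @ 16/7 + 225.564ms (2/7)
6. 2030.075ms @ 18/7 + 225.564ms (2/7)
7. 2255.639ms @ 20/7 + 451.128ms (4/7)
8. 2706.767ms @ 24/7 + 225.564ms (2/7)
9. 2932.331ms @ 26/7 + 225.564ms (2/7)
10. 3157.895ms @ 4 + 263.158ms (1/3)
11. 3421.053ms @ 13/3 + 263.158ms (1/3)
12. 3684.211ms @ 14/3 + 263.158ms (1/3)
13. 3947.368ms @ 5 + 789.474ms (1)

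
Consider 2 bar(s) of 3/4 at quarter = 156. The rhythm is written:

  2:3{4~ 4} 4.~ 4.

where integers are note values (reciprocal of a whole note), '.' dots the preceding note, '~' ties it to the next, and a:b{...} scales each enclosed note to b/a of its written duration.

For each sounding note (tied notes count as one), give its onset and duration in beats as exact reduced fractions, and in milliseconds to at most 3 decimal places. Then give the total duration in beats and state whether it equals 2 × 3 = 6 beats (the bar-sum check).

1) 0.0ms=0b +1153.846ms=3b
2) 1153.846ms=3b +1153.846ms=3b
Σ=6b of 6 (156bpm 3/4) — PASS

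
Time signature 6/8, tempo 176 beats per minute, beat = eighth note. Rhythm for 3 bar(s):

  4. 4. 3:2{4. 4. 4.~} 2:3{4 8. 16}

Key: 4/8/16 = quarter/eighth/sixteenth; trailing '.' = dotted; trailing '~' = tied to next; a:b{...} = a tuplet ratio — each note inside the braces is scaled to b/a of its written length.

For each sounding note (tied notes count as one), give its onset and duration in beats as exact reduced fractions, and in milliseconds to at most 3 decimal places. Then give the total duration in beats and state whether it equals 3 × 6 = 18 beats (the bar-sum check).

1) 0.0ms=0b +1022.727ms=3b
2) 1022.727ms=3b +1022.727ms=3b
3) 2045.455ms=6b +681.818ms=2b
4) 2727.273ms=8b +681.818ms=2b
5) 3409.091ms=10b +1704.545ms=5b
6) 5113.636ms=15b +767.045ms=9/4b
7) 5880.682ms=69/4b +255.682ms=3/4b
Σ=18b of 18 (176bpm 6/8) — PASS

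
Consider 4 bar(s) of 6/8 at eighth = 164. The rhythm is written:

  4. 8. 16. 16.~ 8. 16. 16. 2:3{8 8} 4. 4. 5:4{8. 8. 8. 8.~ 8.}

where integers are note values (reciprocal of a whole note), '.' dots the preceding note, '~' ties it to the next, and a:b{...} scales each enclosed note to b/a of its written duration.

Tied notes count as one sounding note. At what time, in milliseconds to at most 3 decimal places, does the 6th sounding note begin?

1. 0.0ms @ 0 + 1097.561ms (3)
2. 1097.561ms @ 3 + 548.78ms (3/2)
3. 1646.341ms @ 9/2 + 274.39ms (3/4)
4. 1920.732ms @ 21/4 + 823.171ms (9/4)
5. 2743.902ms @ 15/2 + 274.39ms (3/4)
6. 3018.293ms @ 33/4 + 274.39ms (3/4)
7. 3292.683ms @ 9 + 548.78ms (3/2)
8. 3841.463ms @ 21/2 + 548.78ms (3/2)
9. 4390.244ms @ 12 + 1097.561ms (3)
10. 5487.805ms @ 15 + 1097.561ms (3)
11. 6585.366ms @ 18 + 439.024ms (6/5)
12. 7024.39ms @ 96/5 + 439.024ms (6/5)
13. 7463.415ms @ 102/5 + 439.024ms (6/5)
14. 7902.439ms @ 108/5 + 878.049ms (12/5)

note 6 onset = 33/4b = 3018.293ms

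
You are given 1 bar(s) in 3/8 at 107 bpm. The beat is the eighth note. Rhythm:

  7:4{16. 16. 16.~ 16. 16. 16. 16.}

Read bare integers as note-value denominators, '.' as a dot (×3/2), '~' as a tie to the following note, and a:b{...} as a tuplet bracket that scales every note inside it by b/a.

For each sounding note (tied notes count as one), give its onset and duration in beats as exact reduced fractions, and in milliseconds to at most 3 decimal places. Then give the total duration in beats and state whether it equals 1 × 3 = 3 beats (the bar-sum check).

1) 0.0ms=0b +240.32ms=3/7b
2) 240.32ms=3/7b +240.32ms=3/7b
3) 480.641ms=6/7b +480.641ms=6/7b
4) 961.282ms=12/7b +240.32ms=3/7b
5) 1201.602ms=15/7b +240.32ms=3/7b
6) 1441.923ms=18/7b +240.32ms=3/7b
Σ=3b of 3 (107bpm 3/8) — PASS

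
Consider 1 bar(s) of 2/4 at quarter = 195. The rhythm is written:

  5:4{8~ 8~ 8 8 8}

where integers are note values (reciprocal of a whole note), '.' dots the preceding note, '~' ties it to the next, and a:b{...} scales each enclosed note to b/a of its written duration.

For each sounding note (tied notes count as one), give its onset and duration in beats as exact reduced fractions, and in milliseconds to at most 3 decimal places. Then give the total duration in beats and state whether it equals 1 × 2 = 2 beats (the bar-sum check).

1) 0.0ms=0b +369.231ms=6/5b
2) 369.231ms=6/5b +123.077ms=2/5b
3) 492.308ms=8/5b +123.077ms=2/5b
Σ=2b of 2 (195bpm 2/4) — PASS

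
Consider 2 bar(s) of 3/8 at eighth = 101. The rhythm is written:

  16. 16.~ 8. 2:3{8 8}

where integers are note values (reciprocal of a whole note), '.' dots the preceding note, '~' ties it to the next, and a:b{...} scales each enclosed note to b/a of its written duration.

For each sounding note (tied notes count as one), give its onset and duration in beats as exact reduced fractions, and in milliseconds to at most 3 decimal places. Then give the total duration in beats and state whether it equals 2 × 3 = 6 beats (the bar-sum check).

1) 0.0ms=0b +445.545ms=3/4b
2) 445.545ms=3/4b +1336.634ms=9/4b
3) 1782.178ms=3b +891.089ms=3/2b
4) 2673.267ms=9/2b +891.089ms=3/2b
Σ=6b of 6 (101bpm 3/8) — PASS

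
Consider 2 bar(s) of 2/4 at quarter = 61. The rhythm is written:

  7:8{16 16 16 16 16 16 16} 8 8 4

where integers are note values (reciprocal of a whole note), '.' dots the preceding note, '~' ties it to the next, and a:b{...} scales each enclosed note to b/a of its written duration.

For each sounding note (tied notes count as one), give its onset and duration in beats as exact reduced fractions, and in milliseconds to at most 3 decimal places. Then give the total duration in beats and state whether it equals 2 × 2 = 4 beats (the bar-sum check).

1) 0.0ms=0b +281.03ms=2/7b
2) 281.03ms=2/7b +281.03ms=2/7b
3) 562.061ms=4/7b +281.03ms=2/7b
4) 843.091ms=6/7b +281.03ms=2/7b
5) 1124.122ms=8/7b +281.03ms=2/7b
6) 1405.152ms=10/7b +281.03ms=2/7b
7) 1686.183ms=12/7b +281.03ms=2/7b
8) 1967.213ms=2b +491.803ms=1/2b
9) 2459.016ms=5/2b +491.803ms=1/2b
10) 2950.82ms=3b +983.607ms=1b
Σ=4b of 4 (61bpm 2/4) — PASS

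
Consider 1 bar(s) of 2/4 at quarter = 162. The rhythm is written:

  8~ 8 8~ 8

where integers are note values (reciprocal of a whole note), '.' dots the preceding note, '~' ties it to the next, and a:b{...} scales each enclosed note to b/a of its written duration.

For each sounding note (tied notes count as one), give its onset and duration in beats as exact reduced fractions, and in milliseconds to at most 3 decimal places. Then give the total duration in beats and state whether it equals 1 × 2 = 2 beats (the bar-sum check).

1) 0.0ms=0b +370.37ms=1b
2) 370.37ms=1b +370.37ms=1b
Σ=2b of 2 (162bpm 2/4) — PASS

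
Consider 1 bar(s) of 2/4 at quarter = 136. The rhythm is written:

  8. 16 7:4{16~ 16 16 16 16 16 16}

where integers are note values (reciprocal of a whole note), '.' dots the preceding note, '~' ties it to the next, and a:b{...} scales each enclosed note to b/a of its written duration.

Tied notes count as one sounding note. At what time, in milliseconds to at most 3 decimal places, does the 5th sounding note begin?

1. 0.0ms @ 0 + 330.882ms (3/4)
2. 330.882ms @ 3/4 + 110.294ms (1/4)
3. 441.176ms @ 1 + 126.05ms (2/7)
4. 567.227ms @ 9/7 + 63.025ms (1/7)
5. 630.252ms @ 10/7 + 63.025ms (1/7)
6. 693.277ms @ 11/7 + 63.025ms (1/7)
7. 756.303ms @ 12/7 + 63.025ms (1/7)
8. 819.328ms @ 13/7 + 63.025ms (1/7)

note 5 onset = 10/7b = 630.252ms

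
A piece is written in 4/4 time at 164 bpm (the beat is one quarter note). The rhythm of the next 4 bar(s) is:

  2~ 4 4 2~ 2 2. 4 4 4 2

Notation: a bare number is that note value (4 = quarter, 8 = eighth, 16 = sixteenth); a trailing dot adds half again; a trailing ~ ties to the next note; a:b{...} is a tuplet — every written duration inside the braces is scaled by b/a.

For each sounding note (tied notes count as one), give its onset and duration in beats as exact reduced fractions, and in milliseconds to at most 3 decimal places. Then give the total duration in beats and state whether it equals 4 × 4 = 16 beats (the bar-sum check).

1) 0.0ms=0b +1097.561ms=3b
2) 1097.561ms=3b +365.854ms=1b
3) 1463.415ms=4b +1463.415ms=4b
4) 2926.829ms=8b +1097.561ms=3b
5) 4024.39ms=11b +365.854ms=1b
6) 4390.244ms=12b +365.854ms=1b
7) 4756.098ms=13b +365.854ms=1b
8) 5121.951ms=14b +731.707ms=2b
Σ=16b of 16 (164bpm 4/4) — PASS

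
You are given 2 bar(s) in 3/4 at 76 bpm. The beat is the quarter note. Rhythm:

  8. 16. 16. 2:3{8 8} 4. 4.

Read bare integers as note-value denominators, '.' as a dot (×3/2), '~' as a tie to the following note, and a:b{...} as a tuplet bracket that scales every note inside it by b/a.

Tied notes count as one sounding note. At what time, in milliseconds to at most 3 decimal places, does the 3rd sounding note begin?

1. 0.0ms @ 0 + 592.105ms (3/4)
2. 592.105ms @ 3/4 + 296.053ms (3/8)
3. 888.158ms @ 9/8 + 296.053ms (3/8)
4. 1184.211ms @ 3/2 + 592.105ms (3/4)
5. 1776.316ms @ 9/4 + 592.105ms (3/4)
6. 2368.421ms @ 3 + 1184.211ms (3/2)
7. 3552.632ms @ 9/2 + 1184.211ms (3/2)

note 3 onset = 9/8b = 888.158ms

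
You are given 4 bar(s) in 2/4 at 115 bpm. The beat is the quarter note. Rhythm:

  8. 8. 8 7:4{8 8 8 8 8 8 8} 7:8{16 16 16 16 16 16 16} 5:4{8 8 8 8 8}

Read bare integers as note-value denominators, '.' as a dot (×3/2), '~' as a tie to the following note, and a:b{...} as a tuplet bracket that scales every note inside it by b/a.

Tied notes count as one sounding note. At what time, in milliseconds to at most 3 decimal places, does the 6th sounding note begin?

1. 0.0ms @ 0 + 391.304ms (3/4)
2. 391.304ms @ 3/4 + 391.304ms (3/4)
3. 782.609ms @ 3/2 + 260.87ms (1/2)
4. 1043.478ms @ 2 + 149.068ms (2/7)
5. 1192.547ms @ 16/7 + 149.068ms (2/7)
6. 1341.615ms @ 18/7 + 149.068ms (2/7)
7. 1490.683ms @ 20/7 + 149.068ms (2/7)
8. 1639.752ms @ 22/7 + 149.068ms (2/7)
9. 1788.82ms @ 24/7 + 149.068ms (2/7)
10. 1937.888ms @ 26/7 + 149.068ms (2/7)
11. 2086.957ms @ 4 + 149.068ms (2/7)
12. 2236.025ms @ 30/7 + 149.068ms (2/7)
13. 2385.093ms @ 32/7 + 149.068ms (2/7)
14. 2534.161ms @ 34/7 + 149.068ms (2/7)
15. 2683.23ms @ 36/7 + 149.068ms (2/7)
16. 2832.298ms @ 38/7 + 149.068ms (2/7)
17. 2981.366ms @ 40/7 + 149.068ms (2/7)
18. 3130.435ms @ 6 + 208.696ms (2/5)
19. 3339.13ms @ 32/5 + 208.696ms (2/5)
20. 3547.826ms @ 34/5 + 208.696ms (2/5)
21. 3756.522ms @ 36/5 + 208.696ms (2/5)
22. 3965.217ms @ 38/5 + 208.696ms (2/5)

note 6 onset = 18/7b = 1341.615ms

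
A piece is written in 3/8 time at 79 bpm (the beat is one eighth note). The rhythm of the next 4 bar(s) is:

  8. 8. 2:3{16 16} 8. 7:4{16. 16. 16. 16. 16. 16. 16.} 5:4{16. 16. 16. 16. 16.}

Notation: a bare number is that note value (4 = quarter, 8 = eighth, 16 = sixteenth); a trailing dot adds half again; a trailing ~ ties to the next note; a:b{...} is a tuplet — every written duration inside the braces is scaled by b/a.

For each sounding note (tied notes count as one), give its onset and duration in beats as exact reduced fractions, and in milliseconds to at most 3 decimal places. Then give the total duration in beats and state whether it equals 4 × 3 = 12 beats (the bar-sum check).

1) 0.0ms=0b +1139.241ms=3/2b
2) 1139.241ms=3/2b +1139.241ms=3/2b
3) 2278.481ms=3b +569.62ms=3/4b
4) 2848.101ms=15/4b +569.62ms=3/4b
5) 3417.722ms=9/2b +1139.241ms=3/2b
6) 4556.962ms=6b +325.497ms=3/7b
7) 4882.459ms=45/7b +325.497ms=3/7b
8) 5207.957ms=48/7b +325.497ms=3/7b
9) 5533.454ms=51/7b +325.497ms=3/7b
10) 5858.951ms=54/7b +325.497ms=3/7b
11) 6184.448ms=57/7b +325.497ms=3/7b
12) 6509.946ms=60/7b +325.497ms=3/7b
13) 6835.443ms=9b +455.696ms=3/5b
14) 7291.139ms=48/5b +455.696ms=3/5b
15) 7746.835ms=51/5b +455.696ms=3/5b
16) 8202.532ms=54/5b +455.696ms=3/5b
17) 8658.228ms=57/5b +455.696ms=3/5b
Σ=12b of 12 (79bpm 3/8) — PASS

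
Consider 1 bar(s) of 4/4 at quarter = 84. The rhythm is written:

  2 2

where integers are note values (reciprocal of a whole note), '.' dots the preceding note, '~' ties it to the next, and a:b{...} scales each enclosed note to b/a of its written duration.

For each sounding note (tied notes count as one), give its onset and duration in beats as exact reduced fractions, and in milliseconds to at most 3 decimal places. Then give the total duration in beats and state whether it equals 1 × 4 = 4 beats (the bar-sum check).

1) 0.0ms=0b +1428.571ms=2b
2) 1428.571ms=2b +1428.571ms=2b
Σ=4b of 4 (84bpm 4/4) — PASS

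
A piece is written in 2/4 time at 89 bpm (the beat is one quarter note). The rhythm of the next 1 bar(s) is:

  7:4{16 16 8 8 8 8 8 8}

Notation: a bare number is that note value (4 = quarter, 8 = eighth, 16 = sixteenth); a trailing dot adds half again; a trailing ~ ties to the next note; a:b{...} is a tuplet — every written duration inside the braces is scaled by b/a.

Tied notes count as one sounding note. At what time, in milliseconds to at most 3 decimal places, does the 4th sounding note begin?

note 4 onset = 4/7b = 385.233ms

1. 0.0ms @ 0 + 96.308ms (1/7)
2. 96.308ms @ 1/7 + 96.308ms (1/7)
3. 192.616ms @ 2/7 + 192.616ms (2/7)
4. 385.233ms @ 4/7 + 192.616ms (2/7)
5. 577.849ms @ 6/7 + 192.616ms (2/7)
6. 770.465ms @ 8/7 + 192.616ms (2/7)
7. 963.082ms @ 10/7 + 192.616ms (2/7)
8. 1155.698ms @ 12/7 + 192.616ms (2/7)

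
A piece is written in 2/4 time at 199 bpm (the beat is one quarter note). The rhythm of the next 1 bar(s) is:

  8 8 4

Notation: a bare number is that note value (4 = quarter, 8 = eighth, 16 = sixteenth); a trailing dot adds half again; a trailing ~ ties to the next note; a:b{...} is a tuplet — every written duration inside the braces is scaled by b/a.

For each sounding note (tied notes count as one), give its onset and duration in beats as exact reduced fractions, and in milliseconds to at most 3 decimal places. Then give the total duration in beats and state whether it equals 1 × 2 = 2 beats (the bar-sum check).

1) 0.0ms=0b +150.754ms=1/2b
2) 150.754ms=1/2b +150.754ms=1/2b
3) 301.508ms=1b +301.508ms=1b
Σ=2b of 2 (199bpm 2/4) — PASS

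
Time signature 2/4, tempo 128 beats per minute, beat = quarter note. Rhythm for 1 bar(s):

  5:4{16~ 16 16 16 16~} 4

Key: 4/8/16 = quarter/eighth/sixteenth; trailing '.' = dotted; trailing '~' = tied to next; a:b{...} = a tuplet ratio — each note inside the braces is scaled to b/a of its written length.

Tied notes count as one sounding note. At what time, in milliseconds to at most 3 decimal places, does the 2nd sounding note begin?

1. 0.0ms @ 0 + 187.5ms (2/5)
2. 187.5ms @ 2/5 + 93.75ms (1/5)
3. 281.25ms @ 3/5 + 93.75ms (1/5)
4. 375.0ms @ 4/5 + 562.5ms (6/5)

note 2 onset = 2/5b = 187.5ms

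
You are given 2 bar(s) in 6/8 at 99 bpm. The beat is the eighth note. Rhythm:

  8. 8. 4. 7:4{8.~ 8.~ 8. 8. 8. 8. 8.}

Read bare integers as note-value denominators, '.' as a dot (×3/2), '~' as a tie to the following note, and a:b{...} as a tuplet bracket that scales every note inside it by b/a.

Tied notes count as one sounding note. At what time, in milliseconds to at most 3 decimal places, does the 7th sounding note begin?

1. 0.0ms @ 0 + 909.091ms (3/2)
2. 909.091ms @ 3/2 + 909.091ms (3/2)
3. 1818.182ms @ 3 + 1818.182ms (3)
4. 3636.364ms @ 6 + 1558.442ms (18/7)
5. 5194.805ms @ 60/7 + 519.481ms (6/7)
6. 5714.286ms @ 66/7 + 519.481ms (6/7)
7. 6233.766ms @ 72/7 + 519.481ms (6/7)
8. 6753.247ms @ 78/7 + 519.481ms (6/7)

note 7 onset = 72/7b = 6233.766ms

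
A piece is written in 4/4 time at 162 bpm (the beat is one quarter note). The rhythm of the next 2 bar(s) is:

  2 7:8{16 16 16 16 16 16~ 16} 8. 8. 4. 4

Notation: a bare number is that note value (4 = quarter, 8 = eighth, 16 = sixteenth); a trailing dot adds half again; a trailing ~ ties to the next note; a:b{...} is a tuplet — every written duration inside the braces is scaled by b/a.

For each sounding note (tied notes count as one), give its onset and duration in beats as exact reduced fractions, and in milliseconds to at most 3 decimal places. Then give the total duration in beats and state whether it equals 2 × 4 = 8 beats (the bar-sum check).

1) 0.0ms=0b +740.741ms=2b
2) 740.741ms=2b +105.82ms=2/7b
3) 846.561ms=16/7b +105.82ms=2/7b
4) 952.381ms=18/7b +105.82ms=2/7b
5) 1058.201ms=20/7b +105.82ms=2/7b
6) 1164.021ms=22/7b +105.82ms=2/7b
7) 1269.841ms=24/7b +211.64ms=4/7b
8) 1481.481ms=4b +277.778ms=3/4b
9) 1759.259ms=19/4b +277.778ms=3/4b
10) 2037.037ms=11/2b +555.556ms=3/2b
11) 2592.593ms=7b +370.37ms=1b
Σ=8b of 8 (162bpm 4/4) — PASS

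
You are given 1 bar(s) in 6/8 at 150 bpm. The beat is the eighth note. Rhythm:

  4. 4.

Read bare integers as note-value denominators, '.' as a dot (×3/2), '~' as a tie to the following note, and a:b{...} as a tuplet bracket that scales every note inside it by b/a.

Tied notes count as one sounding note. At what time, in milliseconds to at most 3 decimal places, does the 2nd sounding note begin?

1. 0.0ms @ 0 + 1200.0ms (3)
2. 1200.0ms @ 3 + 1200.0ms (3)

note 2 onset = 3b = 1200.0ms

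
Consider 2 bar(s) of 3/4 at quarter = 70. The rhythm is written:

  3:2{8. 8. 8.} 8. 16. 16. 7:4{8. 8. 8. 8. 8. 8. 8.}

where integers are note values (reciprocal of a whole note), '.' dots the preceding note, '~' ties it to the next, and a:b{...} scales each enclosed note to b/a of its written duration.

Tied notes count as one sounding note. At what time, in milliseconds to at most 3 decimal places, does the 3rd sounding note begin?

1. 0.0ms @ 0 + 428.571ms (1/2)
2. 428.571ms @ 1/2 + 428.571ms (1/2)
3. 857.143ms @ 1 + 428.571ms (1/2)
4. 1285.714ms @ 3/2 + 642.857ms (3/4)
5. 1928.571ms @ 9/4 + 321.429ms (3/8)
6. 2250.0ms @ 21/8 + 321.429ms (3/8)
7. 2571.429ms @ 3 + 367.347ms (3/7)
8. 2938.776ms @ 24/7 + 367.347ms (3/7)
9. 3306.122ms @ 27/7 + 367.347ms (3/7)
10. 3673.469ms @ 30/7 + 367.347ms (3/7)
11. 4040.816ms @ 33/7 + 367.347ms (3/7)
12. 4408.163ms @ 36/7 + 367.347ms (3/7)
13. 4775.51ms @ 39/7 + 367.347ms (3/7)

note 3 onset = 1b = 857.143ms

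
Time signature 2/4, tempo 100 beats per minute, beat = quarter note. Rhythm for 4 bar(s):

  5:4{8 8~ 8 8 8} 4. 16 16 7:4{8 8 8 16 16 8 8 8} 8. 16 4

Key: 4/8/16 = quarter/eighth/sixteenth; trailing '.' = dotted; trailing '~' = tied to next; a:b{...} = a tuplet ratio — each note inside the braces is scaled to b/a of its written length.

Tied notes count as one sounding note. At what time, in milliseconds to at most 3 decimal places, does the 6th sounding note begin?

note 6 onset = 7/2b = 2100.0ms

1. 0.0ms @ 0 + 240.0ms (2/5)
2. 240.0ms @ 2/5 + 480.0ms (4/5)
3. 720.0ms @ 6/5 + 240.0ms (2/5)
4. 960.0ms @ 8/5 + 240.0ms (2/5)
5. 1200.0ms @ 2 + 900.0ms (3/2)
6. 2100.0ms @ 7/2 + 150.0ms (1/4)
7. 2250.0ms @ 15/4 + 150.0ms (1/4)
8. 2400.0ms @ 4 + 171.429ms (2/7)
9. 2571.429ms @ 30/7 + 171.429ms (2/7)
10. 2742.857ms @ 32/7 + 171.429ms (2/7)
11. 2914.286ms @ 34/7 + 85.714ms (1/7)
12. 3000.0ms @ 5 + 85.714ms (1/7)
13. 3085.714ms @ 36/7 + 171.429ms (2/7)
14. 3257.143ms @ 38/7 + 171.429ms (2/7)
15. 3428.571ms @ 40/7 + 171.429ms (2/7)
16. 3600.0ms @ 6 + 450.0ms (3/4)
17. 4050.0ms @ 27/4 + 150.0ms (1/4)
18. 4200.0ms @ 7 + 600.0ms (1)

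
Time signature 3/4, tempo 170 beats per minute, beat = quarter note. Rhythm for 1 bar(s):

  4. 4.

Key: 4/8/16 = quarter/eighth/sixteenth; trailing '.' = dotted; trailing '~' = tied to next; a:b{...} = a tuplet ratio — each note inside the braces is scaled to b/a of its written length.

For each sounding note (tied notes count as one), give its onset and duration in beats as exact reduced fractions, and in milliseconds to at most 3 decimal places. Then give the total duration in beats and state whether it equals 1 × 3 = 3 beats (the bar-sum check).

1) 0.0ms=0b +529.412ms=3/2b
2) 529.412ms=3/2b +529.412ms=3/2b
Σ=3b of 3 (170bpm 3/4) — PASS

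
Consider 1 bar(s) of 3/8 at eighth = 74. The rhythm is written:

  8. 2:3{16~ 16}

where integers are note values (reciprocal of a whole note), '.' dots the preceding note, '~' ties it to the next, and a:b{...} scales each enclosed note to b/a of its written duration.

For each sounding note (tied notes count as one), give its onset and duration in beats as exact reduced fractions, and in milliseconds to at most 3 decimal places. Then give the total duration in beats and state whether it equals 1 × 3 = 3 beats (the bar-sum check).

1) 0.0ms=0b +1216.216ms=3/2b
2) 1216.216ms=3/2b +1216.216ms=3/2b
Σ=3b of 3 (74bpm 3/8) — PASS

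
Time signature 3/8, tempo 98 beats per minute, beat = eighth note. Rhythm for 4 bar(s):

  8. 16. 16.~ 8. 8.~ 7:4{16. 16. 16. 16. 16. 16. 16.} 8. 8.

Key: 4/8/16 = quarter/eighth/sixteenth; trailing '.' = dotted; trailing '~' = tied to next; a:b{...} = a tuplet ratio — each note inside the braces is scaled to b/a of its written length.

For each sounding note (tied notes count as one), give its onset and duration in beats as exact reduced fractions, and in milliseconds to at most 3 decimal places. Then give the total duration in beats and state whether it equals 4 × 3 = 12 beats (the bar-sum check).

1) 0.0ms=0b +918.367ms=3/2b
2) 918.367ms=3/2b +459.184ms=3/4b
3) 1377.551ms=9/4b +1377.551ms=9/4b
4) 2755.102ms=9/2b +1180.758ms=27/14b
5) 3935.86ms=45/7b +262.391ms=3/7b
6) 4198.251ms=48/7b +262.391ms=3/7b
7) 4460.641ms=51/7b +262.391ms=3/7b
8) 4723.032ms=54/7b +262.391ms=3/7b
9) 4985.423ms=57/7b +262.391ms=3/7b
10) 5247.813ms=60/7b +262.391ms=3/7b
11) 5510.204ms=9b +918.367ms=3/2b
12) 6428.571ms=21/2b +918.367ms=3/2b
Σ=12b of 12 (98bpm 3/8) — PASS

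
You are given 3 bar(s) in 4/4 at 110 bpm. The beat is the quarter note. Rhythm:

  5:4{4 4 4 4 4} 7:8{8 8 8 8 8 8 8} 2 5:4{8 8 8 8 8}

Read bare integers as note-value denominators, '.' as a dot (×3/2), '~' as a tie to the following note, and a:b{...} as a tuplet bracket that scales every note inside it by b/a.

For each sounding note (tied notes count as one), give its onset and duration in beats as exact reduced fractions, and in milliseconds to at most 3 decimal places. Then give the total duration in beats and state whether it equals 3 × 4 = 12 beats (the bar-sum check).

1) 0.0ms=0b +436.364ms=4/5b
2) 436.364ms=4/5b +436.364ms=4/5b
3) 872.727ms=8/5b +436.364ms=4/5b
4) 1309.091ms=12/5b +436.364ms=4/5b
5) 1745.455ms=16/5b +436.364ms=4/5b
6) 2181.818ms=4b +311.688ms=4/7b
7) 2493.506ms=32/7b +311.688ms=4/7b
8) 2805.195ms=36/7b +311.688ms=4/7b
9) 3116.883ms=40/7b +311.688ms=4/7b
10) 3428.571ms=44/7b +311.688ms=4/7b
11) 3740.26ms=48/7b +311.688ms=4/7b
12) 4051.948ms=52/7b +311.688ms=4/7b
13) 4363.636ms=8b +1090.909ms=2b
14) 5454.545ms=10b +218.182ms=2/5b
15) 5672.727ms=52/5b +218.182ms=2/5b
16) 5890.909ms=54/5b +218.182ms=2/5b
17) 6109.091ms=56/5b +218.182ms=2/5b
18) 6327.273ms=58/5b +218.182ms=2/5b
Σ=12b of 12 (110bpm 4/4) — PASS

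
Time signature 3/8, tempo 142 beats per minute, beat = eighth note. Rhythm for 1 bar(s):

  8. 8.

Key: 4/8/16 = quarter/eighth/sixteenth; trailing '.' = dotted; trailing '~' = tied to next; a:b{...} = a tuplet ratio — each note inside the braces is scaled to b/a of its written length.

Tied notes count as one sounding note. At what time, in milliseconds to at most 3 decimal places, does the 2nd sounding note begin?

note 2 onset = 3/2b = 633.803ms

1. 0.0ms @ 0 + 633.803ms (3/2)
2. 633.803ms @ 3/2 + 633.803ms (3/2)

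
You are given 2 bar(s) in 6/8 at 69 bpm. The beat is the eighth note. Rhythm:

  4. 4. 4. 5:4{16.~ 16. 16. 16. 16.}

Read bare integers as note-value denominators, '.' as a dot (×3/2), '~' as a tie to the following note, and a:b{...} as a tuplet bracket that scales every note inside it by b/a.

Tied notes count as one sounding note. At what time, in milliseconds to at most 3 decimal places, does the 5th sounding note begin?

1. 0.0ms @ 0 + 2608.696ms (3)
2. 2608.696ms @ 3 + 2608.696ms (3)
3. 5217.391ms @ 6 + 2608.696ms (3)
4. 7826.087ms @ 9 + 1043.478ms (6/5)
5. 8869.565ms @ 51/5 + 521.739ms (3/5)
6. 9391.304ms @ 54/5 + 521.739ms (3/5)
7. 9913.043ms @ 57/5 + 521.739ms (3/5)

note 5 onset = 51/5b = 8869.565ms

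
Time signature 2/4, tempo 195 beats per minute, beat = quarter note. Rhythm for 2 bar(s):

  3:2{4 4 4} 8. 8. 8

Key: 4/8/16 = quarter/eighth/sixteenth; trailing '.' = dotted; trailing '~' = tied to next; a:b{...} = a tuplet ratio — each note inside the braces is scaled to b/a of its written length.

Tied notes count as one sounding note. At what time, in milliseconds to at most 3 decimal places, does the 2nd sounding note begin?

1. 0.0ms @ 0 + 205.128ms (2/3)
2. 205.128ms @ 2/3 + 205.128ms (2/3)
3. 410.256ms @ 4/3 + 205.128ms (2/3)
4. 615.385ms @ 2 + 230.769ms (3/4)
5. 846.154ms @ 11/4 + 230.769ms (3/4)
6. 1076.923ms @ 7/2 + 153.846ms (1/2)

note 2 onset = 2/3b = 205.128ms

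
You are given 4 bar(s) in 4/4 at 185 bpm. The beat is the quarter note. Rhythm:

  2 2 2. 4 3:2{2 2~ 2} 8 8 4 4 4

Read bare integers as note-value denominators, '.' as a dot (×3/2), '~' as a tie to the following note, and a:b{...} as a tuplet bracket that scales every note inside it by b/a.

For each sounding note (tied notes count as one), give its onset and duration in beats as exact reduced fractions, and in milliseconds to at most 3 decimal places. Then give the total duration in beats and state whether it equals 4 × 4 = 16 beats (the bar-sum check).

1) 0.0ms=0b +648.649ms=2b
2) 648.649ms=2b +648.649ms=2b
3) 1297.297ms=4b +972.973ms=3b
4) 2270.27ms=7b +324.324ms=1b
5) 2594.595ms=8b +432.432ms=4/3b
6) 3027.027ms=28/3b +864.865ms=8/3b
7) 3891.892ms=12b +162.162ms=1/2b
8) 4054.054ms=25/2b +162.162ms=1/2b
9) 4216.216ms=13b +324.324ms=1b
10) 4540.541ms=14b +324.324ms=1b
11) 4864.865ms=15b +324.324ms=1b
Σ=16b of 16 (185bpm 4/4) — PASS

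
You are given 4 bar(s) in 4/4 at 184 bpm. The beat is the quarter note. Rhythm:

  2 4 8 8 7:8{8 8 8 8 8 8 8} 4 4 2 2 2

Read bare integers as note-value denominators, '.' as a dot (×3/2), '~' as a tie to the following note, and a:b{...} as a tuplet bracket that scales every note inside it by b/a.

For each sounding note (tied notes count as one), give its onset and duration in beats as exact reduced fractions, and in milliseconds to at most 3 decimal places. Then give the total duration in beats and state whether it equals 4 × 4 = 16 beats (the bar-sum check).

1) 0.0ms=0b +652.174ms=2b
2) 652.174ms=2b +326.087ms=1b
3) 978.261ms=3b +163.043ms=1/2b
4) 1141.304ms=7/2b +163.043ms=1/2b
5) 1304.348ms=4b +186.335ms=4/7b
6) 1490.683ms=32/7b +186.335ms=4/7b
7) 1677.019ms=36/7b +186.335ms=4/7b
8) 1863.354ms=40/7b +186.335ms=4/7b
9) 2049.689ms=44/7b +186.335ms=4/7b
10) 2236.025ms=48/7b +186.335ms=4/7b
11) 2422.36ms=52/7b +186.335ms=4/7b
12) 2608.696ms=8b +326.087ms=1b
13) 2934.783ms=9b +326.087ms=1b
14) 3260.87ms=10b +652.174ms=2b
15) 3913.043ms=12b +652.174ms=2b
16) 4565.217ms=14b +652.174ms=2b
Σ=16b of 16 (184bpm 4/4) — PASS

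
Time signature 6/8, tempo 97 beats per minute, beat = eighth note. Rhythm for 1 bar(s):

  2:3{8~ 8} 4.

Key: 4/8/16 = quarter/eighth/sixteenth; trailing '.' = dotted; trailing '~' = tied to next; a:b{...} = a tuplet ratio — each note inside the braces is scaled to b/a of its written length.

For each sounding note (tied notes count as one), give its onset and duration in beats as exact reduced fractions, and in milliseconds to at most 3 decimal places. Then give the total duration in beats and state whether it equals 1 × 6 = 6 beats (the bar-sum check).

1) 0.0ms=0b +1855.67ms=3b
2) 1855.67ms=3b +1855.67ms=3b
Σ=6b of 6 (97bpm 6/8) — PASS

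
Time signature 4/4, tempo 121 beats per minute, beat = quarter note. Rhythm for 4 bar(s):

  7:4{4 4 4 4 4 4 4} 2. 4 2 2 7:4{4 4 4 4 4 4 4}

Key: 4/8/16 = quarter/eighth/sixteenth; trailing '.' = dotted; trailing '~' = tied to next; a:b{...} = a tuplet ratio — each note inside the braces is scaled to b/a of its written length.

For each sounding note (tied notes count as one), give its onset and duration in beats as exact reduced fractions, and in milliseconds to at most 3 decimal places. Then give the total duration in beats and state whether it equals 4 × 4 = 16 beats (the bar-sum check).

1) 0.0ms=0b +283.353ms=4/7b
2) 283.353ms=4/7b +283.353ms=4/7b
3) 566.706ms=8/7b +283.353ms=4/7b
4) 850.059ms=12/7b +283.353ms=4/7b
5) 1133.412ms=16/7b +283.353ms=4/7b
6) 1416.765ms=20/7b +283.353ms=4/7b
7) 1700.118ms=24/7b +283.353ms=4/7b
8) 1983.471ms=4b +1487.603ms=3b
9) 3471.074ms=7b +495.868ms=1b
10) 3966.942ms=8b +991.736ms=2b
11) 4958.678ms=10b +991.736ms=2b
12) 5950.413ms=12b +283.353ms=4/7b
13) 6233.766ms=88/7b +283.353ms=4/7b
14) 6517.119ms=92/7b +283.353ms=4/7b
15) 6800.472ms=96/7b +283.353ms=4/7b
16) 7083.825ms=100/7b +283.353ms=4/7b
17) 7367.178ms=104/7b +283.353ms=4/7b
18) 7650.531ms=108/7b +283.353ms=4/7b
Σ=16b of 16 (121bpm 4/4) — PASS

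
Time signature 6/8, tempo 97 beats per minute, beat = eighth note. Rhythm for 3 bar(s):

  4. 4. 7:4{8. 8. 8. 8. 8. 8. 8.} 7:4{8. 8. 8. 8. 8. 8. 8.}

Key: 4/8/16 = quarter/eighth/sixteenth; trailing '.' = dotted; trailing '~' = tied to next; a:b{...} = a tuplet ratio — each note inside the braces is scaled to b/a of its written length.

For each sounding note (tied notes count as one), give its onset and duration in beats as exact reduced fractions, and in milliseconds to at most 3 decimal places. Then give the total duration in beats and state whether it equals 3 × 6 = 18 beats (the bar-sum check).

1) 0.0ms=0b +1855.67ms=3b
2) 1855.67ms=3b +1855.67ms=3b
3) 3711.34ms=6b +530.191ms=6/7b
4) 4241.532ms=48/7b +530.191ms=6/7b
5) 4771.723ms=54/7b +530.191ms=6/7b
6) 5301.915ms=60/7b +530.191ms=6/7b
7) 5832.106ms=66/7b +530.191ms=6/7b
8) 6362.297ms=72/7b +530.191ms=6/7b
9) 6892.489ms=78/7b +530.191ms=6/7b
10) 7422.68ms=12b +530.191ms=6/7b
11) 7952.872ms=90/7b +530.191ms=6/7b
12) 8483.063ms=96/7b +530.191ms=6/7b
13) 9013.255ms=102/7b +530.191ms=6/7b
14) 9543.446ms=108/7b +530.191ms=6/7b
15) 10073.638ms=114/7b +530.191ms=6/7b
16) 10603.829ms=120/7b +530.191ms=6/7b
Σ=18b of 18 (97bpm 6/8) — PASS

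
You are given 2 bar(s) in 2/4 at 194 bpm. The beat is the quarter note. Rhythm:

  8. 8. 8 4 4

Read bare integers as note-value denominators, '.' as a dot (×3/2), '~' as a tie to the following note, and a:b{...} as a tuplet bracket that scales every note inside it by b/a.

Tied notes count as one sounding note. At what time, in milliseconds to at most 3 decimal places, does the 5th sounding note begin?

note 5 onset = 3b = 927.835ms

1. 0.0ms @ 0 + 231.959ms (3/4)
2. 231.959ms @ 3/4 + 231.959ms (3/4)
3. 463.918ms @ 3/2 + 154.639ms (1/2)
4. 618.557ms @ 2 + 309.278ms (1)
5. 927.835ms @ 3 + 309.278ms (1)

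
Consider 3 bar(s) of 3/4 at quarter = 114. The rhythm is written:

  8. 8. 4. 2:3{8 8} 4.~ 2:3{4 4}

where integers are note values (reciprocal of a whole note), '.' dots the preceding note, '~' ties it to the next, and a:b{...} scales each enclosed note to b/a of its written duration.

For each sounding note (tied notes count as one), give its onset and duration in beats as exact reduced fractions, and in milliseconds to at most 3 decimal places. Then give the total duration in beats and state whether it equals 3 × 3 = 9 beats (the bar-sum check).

1) 0.0ms=0b +394.737ms=3/4b
2) 394.737ms=3/4b +394.737ms=3/4b
3) 789.474ms=3/2b +789.474ms=3/2b
4) 1578.947ms=3b +394.737ms=3/4b
5) 1973.684ms=15/4b +394.737ms=3/4b
6) 2368.421ms=9/2b +1578.947ms=3b
7) 3947.368ms=15/2b +789.474ms=3/2b
Σ=9b of 9 (114bpm 3/4) — PASS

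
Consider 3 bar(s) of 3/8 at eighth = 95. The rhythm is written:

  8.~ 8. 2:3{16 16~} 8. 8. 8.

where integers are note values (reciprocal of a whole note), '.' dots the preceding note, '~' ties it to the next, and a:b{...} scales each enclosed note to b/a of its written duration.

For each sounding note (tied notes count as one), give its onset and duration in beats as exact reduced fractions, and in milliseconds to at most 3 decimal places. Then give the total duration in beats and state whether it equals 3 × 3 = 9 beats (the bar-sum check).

1) 0.0ms=0b +1894.737ms=3b
2) 1894.737ms=3b +473.684ms=3/4b
3) 2368.421ms=15/4b +1421.053ms=9/4b
4) 3789.474ms=6b +947.368ms=3/2b
5) 4736.842ms=15/2b +947.368ms=3/2b
Σ=9b of 9 (95bpm 3/8) — PASS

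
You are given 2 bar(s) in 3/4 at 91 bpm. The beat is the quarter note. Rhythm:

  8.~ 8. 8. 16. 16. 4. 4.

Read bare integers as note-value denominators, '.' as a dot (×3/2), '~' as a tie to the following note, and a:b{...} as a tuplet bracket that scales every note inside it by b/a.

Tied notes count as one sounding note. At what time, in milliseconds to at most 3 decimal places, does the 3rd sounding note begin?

note 3 onset = 9/4b = 1483.516ms

1. 0.0ms @ 0 + 989.011ms (3/2)
2. 989.011ms @ 3/2 + 494.505ms (3/4)
3. 1483.516ms @ 9/4 + 247.253ms (3/8)
4. 1730.769ms @ 21/8 + 247.253ms (3/8)
5. 1978.022ms @ 3 + 989.011ms (3/2)
6. 2967.033ms @ 9/2 + 989.011ms (3/2)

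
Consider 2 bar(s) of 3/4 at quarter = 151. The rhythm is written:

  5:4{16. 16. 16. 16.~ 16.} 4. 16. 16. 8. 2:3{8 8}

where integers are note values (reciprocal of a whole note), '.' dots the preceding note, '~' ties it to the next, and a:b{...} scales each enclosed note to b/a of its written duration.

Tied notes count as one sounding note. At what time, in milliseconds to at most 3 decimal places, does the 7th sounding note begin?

1. 0.0ms @ 0 + 119.205ms (3/10)
2. 119.205ms @ 3/10 + 119.205ms (3/10)
3. 238.411ms @ 3/5 + 119.205ms (3/10)
4. 357.616ms @ 9/10 + 238.411ms (3/5)
5. 596.026ms @ 3/2 + 596.026ms (3/2)
6. 1192.053ms @ 3 + 149.007ms (3/8)
7. 1341.06ms @ 27/8 + 149.007ms (3/8)
8. 1490.066ms @ 15/4 + 298.013ms (3/4)
9. 1788.079ms @ 9/2 + 298.013ms (3/4)
10. 2086.093ms @ 21/4 + 298.013ms (3/4)

note 7 onset = 27/8b = 1341.06ms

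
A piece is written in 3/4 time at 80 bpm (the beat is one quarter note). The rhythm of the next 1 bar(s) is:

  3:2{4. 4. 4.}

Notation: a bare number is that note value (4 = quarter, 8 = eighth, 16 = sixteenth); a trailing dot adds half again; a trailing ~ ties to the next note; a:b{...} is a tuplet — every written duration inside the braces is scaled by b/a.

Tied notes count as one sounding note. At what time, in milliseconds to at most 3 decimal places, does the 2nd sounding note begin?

note 2 onset = 1b = 750.0ms

1. 0.0ms @ 0 + 750.0ms (1)
2. 750.0ms @ 1 + 750.0ms (1)
3. 1500.0ms @ 2 + 750.0ms (1)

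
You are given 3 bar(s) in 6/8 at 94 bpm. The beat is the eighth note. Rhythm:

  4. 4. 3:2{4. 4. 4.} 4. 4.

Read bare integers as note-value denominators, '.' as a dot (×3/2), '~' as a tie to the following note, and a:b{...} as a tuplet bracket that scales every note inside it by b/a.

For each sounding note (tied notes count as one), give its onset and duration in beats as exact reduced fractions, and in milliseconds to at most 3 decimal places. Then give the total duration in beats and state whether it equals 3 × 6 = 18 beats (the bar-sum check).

1) 0.0ms=0b +1914.894ms=3b
2) 1914.894ms=3b +1914.894ms=3b
3) 3829.787ms=6b +1276.596ms=2b
4) 5106.383ms=8b +1276.596ms=2b
5) 6382.979ms=10b +1276.596ms=2b
6) 7659.574ms=12b +1914.894ms=3b
7) 9574.468ms=15b +1914.894ms=3b
Σ=18b of 18 (94bpm 6/8) — PASS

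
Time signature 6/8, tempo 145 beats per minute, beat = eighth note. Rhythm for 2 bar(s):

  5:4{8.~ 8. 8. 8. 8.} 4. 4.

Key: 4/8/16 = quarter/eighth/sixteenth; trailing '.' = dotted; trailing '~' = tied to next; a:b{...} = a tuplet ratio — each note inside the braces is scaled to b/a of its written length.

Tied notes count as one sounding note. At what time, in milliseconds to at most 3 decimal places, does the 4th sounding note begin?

1. 0.0ms @ 0 + 993.103ms (12/5)
2. 993.103ms @ 12/5 + 496.552ms (6/5)
3. 1489.655ms @ 18/5 + 496.552ms (6/5)
4. 1986.207ms @ 24/5 + 496.552ms (6/5)
5. 2482.759ms @ 6 + 1241.379ms (3)
6. 3724.138ms @ 9 + 1241.379ms (3)

note 4 onset = 24/5b = 1986.207ms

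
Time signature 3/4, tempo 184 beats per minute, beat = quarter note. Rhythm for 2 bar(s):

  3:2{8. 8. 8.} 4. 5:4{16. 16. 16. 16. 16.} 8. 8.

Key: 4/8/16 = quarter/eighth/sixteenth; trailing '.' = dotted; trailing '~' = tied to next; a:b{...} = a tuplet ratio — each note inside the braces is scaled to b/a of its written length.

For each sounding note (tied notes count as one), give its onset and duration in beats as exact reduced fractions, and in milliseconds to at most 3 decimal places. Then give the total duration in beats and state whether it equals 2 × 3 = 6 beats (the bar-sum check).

1) 0.0ms=0b +163.043ms=1/2b
2) 163.043ms=1/2b +163.043ms=1/2b
3) 326.087ms=1b +163.043ms=1/2b
4) 489.13ms=3/2b +489.13ms=3/2b
5) 978.261ms=3b +97.826ms=3/10b
6) 1076.087ms=33/10b +97.826ms=3/10b
7) 1173.913ms=18/5b +97.826ms=3/10b
8) 1271.739ms=39/10b +97.826ms=3/10b
9) 1369.565ms=21/5b +97.826ms=3/10b
10) 1467.391ms=9/2b +244.565ms=3/4b
11) 1711.957ms=21/4b +244.565ms=3/4b
Σ=6b of 6 (184bpm 3/4) — PASS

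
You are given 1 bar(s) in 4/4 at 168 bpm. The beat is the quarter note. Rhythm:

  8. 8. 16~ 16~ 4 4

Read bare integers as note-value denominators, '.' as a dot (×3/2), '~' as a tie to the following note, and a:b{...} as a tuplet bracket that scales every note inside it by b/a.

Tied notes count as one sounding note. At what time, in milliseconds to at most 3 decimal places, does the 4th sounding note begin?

note 4 onset = 3b = 1071.429ms

1. 0.0ms @ 0 + 267.857ms (3/4)
2. 267.857ms @ 3/4 + 267.857ms (3/4)
3. 535.714ms @ 3/2 + 535.714ms (3/2)
4. 1071.429ms @ 3 + 357.143ms (1)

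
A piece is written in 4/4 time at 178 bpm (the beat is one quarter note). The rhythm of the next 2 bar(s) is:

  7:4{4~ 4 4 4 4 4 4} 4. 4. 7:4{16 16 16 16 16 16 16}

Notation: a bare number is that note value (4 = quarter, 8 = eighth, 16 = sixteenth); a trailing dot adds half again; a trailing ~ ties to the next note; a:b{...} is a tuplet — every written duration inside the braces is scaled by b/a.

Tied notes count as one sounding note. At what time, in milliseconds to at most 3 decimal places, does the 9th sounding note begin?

note 9 onset = 7b = 2359.551ms

1. 0.0ms @ 0 + 385.233ms (8/7)
2. 385.233ms @ 8/7 + 192.616ms (4/7)
3. 577.849ms @ 12/7 + 192.616ms (4/7)
4. 770.465ms @ 16/7 + 192.616ms (4/7)
5. 963.082ms @ 20/7 + 192.616ms (4/7)
6. 1155.698ms @ 24/7 + 192.616ms (4/7)
7. 1348.315ms @ 4 + 505.618ms (3/2)
8. 1853.933ms @ 11/2 + 505.618ms (3/2)
9. 2359.551ms @ 7 + 48.154ms (1/7)
10. 2407.705ms @ 50/7 + 48.154ms (1/7)
11. 2455.859ms @ 51/7 + 48.154ms (1/7)
12. 2504.013ms @ 52/7 + 48.154ms (1/7)
13. 2552.167ms @ 53/7 + 48.154ms (1/7)
14. 2600.321ms @ 54/7 + 48.154ms (1/7)
15. 2648.475ms @ 55/7 + 48.154ms (1/7)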